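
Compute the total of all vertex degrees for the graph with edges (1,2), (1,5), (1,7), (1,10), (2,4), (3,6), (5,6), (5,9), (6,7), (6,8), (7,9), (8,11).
24 (handshake: sum of degrees = 2|E| = 2 x 12 = 24)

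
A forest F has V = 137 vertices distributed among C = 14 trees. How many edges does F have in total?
123 (Each of the 14 component trees on V_i vertices has V_i - 1 edges; summing gives V - C = 137 - 14 = 123)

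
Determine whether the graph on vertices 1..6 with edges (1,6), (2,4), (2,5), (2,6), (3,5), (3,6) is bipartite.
Yes. Partition: {1, 2, 3}, {4, 5, 6}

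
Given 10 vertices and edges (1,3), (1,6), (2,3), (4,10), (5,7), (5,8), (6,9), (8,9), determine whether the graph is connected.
No, it has 2 components: {1, 2, 3, 5, 6, 7, 8, 9}, {4, 10}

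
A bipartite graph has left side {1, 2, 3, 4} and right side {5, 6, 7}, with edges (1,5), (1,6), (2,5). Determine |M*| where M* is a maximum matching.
2 (matching: (1,6), (2,5); upper bound min(|L|,|R|) = min(4,3) = 3)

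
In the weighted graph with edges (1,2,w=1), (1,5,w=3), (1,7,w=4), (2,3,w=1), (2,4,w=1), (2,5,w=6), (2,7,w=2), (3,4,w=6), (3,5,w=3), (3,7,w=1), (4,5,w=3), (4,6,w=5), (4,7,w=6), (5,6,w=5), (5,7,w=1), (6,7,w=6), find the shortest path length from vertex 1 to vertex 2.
1 (path: 1 -> 2; weights 1 = 1)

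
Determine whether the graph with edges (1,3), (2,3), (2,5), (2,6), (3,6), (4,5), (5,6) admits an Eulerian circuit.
No (6 vertices have odd degree: {1, 2, 3, 4, 5, 6}; Eulerian circuit requires 0)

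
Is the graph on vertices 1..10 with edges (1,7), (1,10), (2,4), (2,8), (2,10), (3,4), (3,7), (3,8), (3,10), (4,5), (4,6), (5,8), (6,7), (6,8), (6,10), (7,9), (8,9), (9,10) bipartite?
Yes. Partition: {1, 2, 3, 5, 6, 9}, {4, 7, 8, 10}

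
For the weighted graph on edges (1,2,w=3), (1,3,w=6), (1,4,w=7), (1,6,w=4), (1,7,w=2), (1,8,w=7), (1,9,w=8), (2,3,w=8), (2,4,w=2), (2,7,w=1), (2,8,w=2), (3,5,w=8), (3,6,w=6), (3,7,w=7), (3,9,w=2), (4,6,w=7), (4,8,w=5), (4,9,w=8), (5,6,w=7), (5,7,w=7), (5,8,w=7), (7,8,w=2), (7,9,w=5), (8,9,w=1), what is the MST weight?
21 (MST edges: (1,6,w=4), (1,7,w=2), (2,4,w=2), (2,7,w=1), (2,8,w=2), (3,9,w=2), (5,6,w=7), (8,9,w=1); sum of weights 4 + 2 + 2 + 1 + 2 + 2 + 7 + 1 = 21)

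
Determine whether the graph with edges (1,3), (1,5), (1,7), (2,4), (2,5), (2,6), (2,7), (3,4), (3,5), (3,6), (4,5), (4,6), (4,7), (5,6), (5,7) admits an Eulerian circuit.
No (2 vertices have odd degree: {1, 4}; Eulerian circuit requires 0)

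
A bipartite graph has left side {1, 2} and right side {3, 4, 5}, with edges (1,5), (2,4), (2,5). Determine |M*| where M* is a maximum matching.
2 (matching: (1,5), (2,4); upper bound min(|L|,|R|) = min(2,3) = 2)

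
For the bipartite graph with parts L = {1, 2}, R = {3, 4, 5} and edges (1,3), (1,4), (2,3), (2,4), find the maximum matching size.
2 (matching: (1,4), (2,3); upper bound min(|L|,|R|) = min(2,3) = 2)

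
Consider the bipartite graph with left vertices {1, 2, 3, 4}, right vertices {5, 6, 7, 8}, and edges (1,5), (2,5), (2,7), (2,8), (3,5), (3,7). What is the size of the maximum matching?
3 (matching: (1,5), (2,8), (3,7); upper bound min(|L|,|R|) = min(4,4) = 4)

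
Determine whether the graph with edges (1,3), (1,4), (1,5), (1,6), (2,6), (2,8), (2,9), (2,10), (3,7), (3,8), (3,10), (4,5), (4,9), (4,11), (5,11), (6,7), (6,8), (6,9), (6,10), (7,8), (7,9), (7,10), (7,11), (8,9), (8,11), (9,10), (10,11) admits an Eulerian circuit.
No (2 vertices have odd degree: {5, 11}; Eulerian circuit requires 0)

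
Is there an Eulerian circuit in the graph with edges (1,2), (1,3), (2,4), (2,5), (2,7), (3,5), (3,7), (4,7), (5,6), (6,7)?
No (2 vertices have odd degree: {3, 5}; Eulerian circuit requires 0)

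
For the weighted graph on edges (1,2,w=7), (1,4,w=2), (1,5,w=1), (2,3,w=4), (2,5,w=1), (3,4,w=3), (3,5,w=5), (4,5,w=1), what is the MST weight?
6 (MST edges: (1,5,w=1), (2,5,w=1), (3,4,w=3), (4,5,w=1); sum of weights 1 + 1 + 3 + 1 = 6)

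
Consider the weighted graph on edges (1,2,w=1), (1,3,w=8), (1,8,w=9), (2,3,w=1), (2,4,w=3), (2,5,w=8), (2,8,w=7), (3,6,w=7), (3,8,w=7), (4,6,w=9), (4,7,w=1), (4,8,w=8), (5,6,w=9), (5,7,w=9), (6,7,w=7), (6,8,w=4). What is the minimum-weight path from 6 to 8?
4 (path: 6 -> 8; weights 4 = 4)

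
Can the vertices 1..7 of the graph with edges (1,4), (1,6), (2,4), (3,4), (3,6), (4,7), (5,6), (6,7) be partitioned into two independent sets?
Yes. Partition: {1, 2, 3, 5, 7}, {4, 6}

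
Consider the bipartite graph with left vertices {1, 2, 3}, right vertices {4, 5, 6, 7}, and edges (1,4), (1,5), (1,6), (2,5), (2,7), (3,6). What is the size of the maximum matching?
3 (matching: (1,5), (2,7), (3,6); upper bound min(|L|,|R|) = min(3,4) = 3)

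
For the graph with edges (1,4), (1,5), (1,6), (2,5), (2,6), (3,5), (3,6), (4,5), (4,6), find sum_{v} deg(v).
18 (handshake: sum of degrees = 2|E| = 2 x 9 = 18)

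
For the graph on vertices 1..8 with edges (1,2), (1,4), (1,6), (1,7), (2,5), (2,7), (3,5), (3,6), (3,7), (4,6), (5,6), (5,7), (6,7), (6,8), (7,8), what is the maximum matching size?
4 (matching: (1,4), (2,5), (3,7), (6,8); upper bound floor(n/2) = floor(8/2) = 4)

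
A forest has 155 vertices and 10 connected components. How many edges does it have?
145 (Each of the 10 component trees on V_i vertices has V_i - 1 edges; summing gives V - C = 155 - 10 = 145)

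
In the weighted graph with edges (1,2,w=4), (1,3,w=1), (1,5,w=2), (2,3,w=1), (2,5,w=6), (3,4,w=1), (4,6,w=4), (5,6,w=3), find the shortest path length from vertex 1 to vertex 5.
2 (path: 1 -> 5; weights 2 = 2)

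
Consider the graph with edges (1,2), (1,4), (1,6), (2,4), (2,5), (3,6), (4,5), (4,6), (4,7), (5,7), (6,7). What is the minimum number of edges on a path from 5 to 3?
3 (path: 5 -> 4 -> 6 -> 3, 3 edges)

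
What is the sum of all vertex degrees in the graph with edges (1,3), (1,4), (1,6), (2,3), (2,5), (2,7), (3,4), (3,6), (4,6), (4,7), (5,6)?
22 (handshake: sum of degrees = 2|E| = 2 x 11 = 22)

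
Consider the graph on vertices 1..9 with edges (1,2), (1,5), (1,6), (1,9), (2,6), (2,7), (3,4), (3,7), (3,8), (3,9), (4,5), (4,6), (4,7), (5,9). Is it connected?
Yes (BFS from 1 visits [1, 2, 5, 6, 9, 7, 4, 3, 8] — all 9 vertices reached)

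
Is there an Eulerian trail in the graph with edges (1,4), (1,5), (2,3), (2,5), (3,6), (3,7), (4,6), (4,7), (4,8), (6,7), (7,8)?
Yes (the graph is connected and exactly 2 vertices have odd degree: {3, 6}; any Eulerian path must start and end at those)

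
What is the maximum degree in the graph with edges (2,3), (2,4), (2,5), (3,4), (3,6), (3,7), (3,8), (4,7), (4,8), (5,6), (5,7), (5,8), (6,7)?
5 (attained at vertex 3)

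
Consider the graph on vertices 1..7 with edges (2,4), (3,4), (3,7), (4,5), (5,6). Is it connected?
No, it has 2 components: {1}, {2, 3, 4, 5, 6, 7}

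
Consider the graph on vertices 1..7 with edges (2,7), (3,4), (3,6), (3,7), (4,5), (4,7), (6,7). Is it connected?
No, it has 2 components: {1}, {2, 3, 4, 5, 6, 7}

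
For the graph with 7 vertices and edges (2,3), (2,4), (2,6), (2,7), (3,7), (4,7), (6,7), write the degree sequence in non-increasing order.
[4, 4, 2, 2, 2, 0, 0] (degrees: deg(1)=0, deg(2)=4, deg(3)=2, deg(4)=2, deg(5)=0, deg(6)=2, deg(7)=4)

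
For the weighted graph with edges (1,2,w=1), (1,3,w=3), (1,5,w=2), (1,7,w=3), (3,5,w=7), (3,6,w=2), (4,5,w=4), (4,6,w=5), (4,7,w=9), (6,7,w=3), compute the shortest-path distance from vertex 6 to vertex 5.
7 (path: 6 -> 3 -> 1 -> 5; weights 2 + 3 + 2 = 7)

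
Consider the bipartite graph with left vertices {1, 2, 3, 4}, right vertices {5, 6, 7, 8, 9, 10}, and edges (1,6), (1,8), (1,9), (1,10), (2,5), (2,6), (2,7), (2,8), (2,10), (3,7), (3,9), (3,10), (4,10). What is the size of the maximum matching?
4 (matching: (1,9), (2,8), (3,7), (4,10); upper bound min(|L|,|R|) = min(4,6) = 4)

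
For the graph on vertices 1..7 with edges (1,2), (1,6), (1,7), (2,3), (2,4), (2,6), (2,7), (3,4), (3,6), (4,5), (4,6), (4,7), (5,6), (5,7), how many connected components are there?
1 (components: {1, 2, 3, 4, 5, 6, 7})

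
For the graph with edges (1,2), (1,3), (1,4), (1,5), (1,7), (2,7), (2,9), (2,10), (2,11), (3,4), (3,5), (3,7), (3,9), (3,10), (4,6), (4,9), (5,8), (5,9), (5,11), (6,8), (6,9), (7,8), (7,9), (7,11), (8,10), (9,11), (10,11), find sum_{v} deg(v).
54 (handshake: sum of degrees = 2|E| = 2 x 27 = 54)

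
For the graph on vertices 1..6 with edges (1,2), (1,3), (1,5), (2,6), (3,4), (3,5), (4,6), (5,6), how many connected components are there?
1 (components: {1, 2, 3, 4, 5, 6})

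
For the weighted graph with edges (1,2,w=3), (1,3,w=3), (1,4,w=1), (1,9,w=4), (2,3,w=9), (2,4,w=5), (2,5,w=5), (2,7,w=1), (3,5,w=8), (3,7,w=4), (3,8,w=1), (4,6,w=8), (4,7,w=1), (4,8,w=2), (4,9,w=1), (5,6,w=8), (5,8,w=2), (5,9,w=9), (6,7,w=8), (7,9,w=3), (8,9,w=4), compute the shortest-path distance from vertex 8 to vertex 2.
4 (path: 8 -> 4 -> 7 -> 2; weights 2 + 1 + 1 = 4)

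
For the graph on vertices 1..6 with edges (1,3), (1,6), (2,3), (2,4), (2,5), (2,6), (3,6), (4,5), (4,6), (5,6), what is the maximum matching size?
3 (matching: (1,6), (2,3), (4,5); upper bound floor(n/2) = floor(6/2) = 3)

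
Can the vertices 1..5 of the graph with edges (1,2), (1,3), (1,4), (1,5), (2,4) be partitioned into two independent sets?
No (odd cycle of length 3: 2 -> 1 -> 4 -> 2)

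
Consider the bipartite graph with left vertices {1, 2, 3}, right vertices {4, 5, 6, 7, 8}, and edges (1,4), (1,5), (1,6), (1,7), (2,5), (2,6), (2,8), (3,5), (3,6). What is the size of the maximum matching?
3 (matching: (1,7), (2,8), (3,6); upper bound min(|L|,|R|) = min(3,5) = 3)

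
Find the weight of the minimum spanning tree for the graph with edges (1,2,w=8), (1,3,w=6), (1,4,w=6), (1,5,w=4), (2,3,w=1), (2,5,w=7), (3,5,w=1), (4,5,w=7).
12 (MST edges: (1,4,w=6), (1,5,w=4), (2,3,w=1), (3,5,w=1); sum of weights 6 + 4 + 1 + 1 = 12)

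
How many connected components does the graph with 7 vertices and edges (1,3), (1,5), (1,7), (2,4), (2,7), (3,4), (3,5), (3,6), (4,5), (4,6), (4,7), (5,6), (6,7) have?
1 (components: {1, 2, 3, 4, 5, 6, 7})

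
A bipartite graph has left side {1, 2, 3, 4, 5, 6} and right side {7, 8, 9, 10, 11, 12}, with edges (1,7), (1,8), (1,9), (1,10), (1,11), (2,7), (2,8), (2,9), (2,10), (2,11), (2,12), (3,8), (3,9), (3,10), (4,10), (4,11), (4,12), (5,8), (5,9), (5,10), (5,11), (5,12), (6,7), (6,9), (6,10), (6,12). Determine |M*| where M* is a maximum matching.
6 (matching: (1,11), (2,12), (3,9), (4,10), (5,8), (6,7); upper bound min(|L|,|R|) = min(6,6) = 6)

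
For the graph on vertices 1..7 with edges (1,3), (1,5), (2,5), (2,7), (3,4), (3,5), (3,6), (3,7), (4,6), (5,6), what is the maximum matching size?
3 (matching: (2,5), (3,7), (4,6); upper bound floor(n/2) = floor(7/2) = 3)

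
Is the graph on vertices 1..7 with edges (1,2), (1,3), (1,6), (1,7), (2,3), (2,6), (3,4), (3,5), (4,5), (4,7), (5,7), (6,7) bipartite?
No (odd cycle of length 3: 6 -> 1 -> 2 -> 6)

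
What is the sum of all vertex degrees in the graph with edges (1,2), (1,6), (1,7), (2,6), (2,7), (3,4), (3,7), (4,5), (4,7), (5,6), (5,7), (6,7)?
24 (handshake: sum of degrees = 2|E| = 2 x 12 = 24)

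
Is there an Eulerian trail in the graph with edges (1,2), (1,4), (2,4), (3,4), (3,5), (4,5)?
Yes — and in fact it has an Eulerian circuit (the graph is connected and all 5 vertices have even degree)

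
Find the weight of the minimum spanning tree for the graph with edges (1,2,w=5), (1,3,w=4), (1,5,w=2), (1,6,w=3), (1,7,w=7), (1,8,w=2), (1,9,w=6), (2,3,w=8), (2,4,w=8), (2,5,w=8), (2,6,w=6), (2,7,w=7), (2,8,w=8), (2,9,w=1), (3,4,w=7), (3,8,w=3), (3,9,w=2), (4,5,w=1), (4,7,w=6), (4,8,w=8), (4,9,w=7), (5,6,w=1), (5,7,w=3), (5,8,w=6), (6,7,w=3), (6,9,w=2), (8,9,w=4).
14 (MST edges: (1,5,w=2), (1,8,w=2), (2,9,w=1), (3,9,w=2), (4,5,w=1), (5,6,w=1), (5,7,w=3), (6,9,w=2); sum of weights 2 + 2 + 1 + 2 + 1 + 1 + 3 + 2 = 14)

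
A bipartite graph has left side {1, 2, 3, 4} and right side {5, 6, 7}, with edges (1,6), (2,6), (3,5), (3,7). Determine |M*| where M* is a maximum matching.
2 (matching: (1,6), (3,7); upper bound min(|L|,|R|) = min(4,3) = 3)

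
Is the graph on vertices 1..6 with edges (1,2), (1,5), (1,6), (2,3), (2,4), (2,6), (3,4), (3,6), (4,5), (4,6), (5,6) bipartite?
No (odd cycle of length 3: 2 -> 1 -> 6 -> 2)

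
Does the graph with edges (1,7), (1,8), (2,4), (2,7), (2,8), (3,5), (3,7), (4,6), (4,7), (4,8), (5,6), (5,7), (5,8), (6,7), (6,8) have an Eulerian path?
Yes (the graph is connected and exactly 2 vertices have odd degree: {2, 8}; any Eulerian path must start and end at those)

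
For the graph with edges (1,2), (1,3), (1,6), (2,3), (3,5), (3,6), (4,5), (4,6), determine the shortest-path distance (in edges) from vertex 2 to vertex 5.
2 (path: 2 -> 3 -> 5, 2 edges)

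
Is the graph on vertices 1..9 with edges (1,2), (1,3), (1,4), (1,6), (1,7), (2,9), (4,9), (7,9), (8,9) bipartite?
Yes. Partition: {1, 5, 9}, {2, 3, 4, 6, 7, 8}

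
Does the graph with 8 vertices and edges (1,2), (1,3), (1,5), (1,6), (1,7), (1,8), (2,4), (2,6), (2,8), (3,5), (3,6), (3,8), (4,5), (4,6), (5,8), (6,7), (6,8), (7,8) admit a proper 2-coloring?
No (odd cycle of length 3: 6 -> 1 -> 3 -> 6)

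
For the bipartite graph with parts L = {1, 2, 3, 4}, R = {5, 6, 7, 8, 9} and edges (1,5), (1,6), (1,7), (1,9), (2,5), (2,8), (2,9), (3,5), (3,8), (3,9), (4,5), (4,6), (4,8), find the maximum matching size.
4 (matching: (1,7), (2,8), (3,9), (4,6); upper bound min(|L|,|R|) = min(4,5) = 4)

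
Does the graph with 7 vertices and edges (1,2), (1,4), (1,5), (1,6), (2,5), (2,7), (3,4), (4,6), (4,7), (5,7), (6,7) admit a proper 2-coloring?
No (odd cycle of length 3: 2 -> 1 -> 5 -> 2)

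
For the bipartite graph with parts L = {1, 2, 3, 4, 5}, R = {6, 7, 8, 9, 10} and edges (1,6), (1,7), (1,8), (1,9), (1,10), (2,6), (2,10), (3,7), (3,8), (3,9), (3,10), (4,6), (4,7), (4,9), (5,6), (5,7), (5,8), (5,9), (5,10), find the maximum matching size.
5 (matching: (1,10), (2,6), (3,9), (4,7), (5,8); upper bound min(|L|,|R|) = min(5,5) = 5)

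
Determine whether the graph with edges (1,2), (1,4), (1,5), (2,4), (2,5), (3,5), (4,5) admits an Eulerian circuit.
No (4 vertices have odd degree: {1, 2, 3, 4}; Eulerian circuit requires 0)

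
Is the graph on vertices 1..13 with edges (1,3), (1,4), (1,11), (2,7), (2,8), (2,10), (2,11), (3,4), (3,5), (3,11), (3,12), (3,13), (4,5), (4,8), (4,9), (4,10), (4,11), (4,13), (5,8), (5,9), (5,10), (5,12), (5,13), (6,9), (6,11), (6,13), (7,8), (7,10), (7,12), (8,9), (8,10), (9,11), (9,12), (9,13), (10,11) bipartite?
No (odd cycle of length 3: 4 -> 1 -> 3 -> 4)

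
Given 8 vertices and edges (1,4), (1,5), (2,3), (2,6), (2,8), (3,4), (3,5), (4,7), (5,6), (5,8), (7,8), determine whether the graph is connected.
Yes (BFS from 1 visits [1, 4, 5, 3, 7, 6, 8, 2] — all 8 vertices reached)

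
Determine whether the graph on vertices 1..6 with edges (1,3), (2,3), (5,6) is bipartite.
Yes. Partition: {1, 2, 4, 5}, {3, 6}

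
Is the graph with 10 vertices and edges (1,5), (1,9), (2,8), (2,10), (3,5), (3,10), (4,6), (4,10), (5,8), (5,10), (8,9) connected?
No, it has 2 components: {1, 2, 3, 4, 5, 6, 8, 9, 10}, {7}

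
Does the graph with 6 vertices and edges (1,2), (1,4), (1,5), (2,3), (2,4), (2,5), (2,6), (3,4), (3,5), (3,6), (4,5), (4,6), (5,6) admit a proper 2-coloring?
No (odd cycle of length 3: 2 -> 1 -> 4 -> 2)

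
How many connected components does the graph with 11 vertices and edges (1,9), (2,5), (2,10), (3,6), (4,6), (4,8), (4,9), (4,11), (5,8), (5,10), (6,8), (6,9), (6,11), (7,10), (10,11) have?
1 (components: {1, 2, 3, 4, 5, 6, 7, 8, 9, 10, 11})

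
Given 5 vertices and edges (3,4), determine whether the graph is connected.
No, it has 4 components: {1}, {2}, {3, 4}, {5}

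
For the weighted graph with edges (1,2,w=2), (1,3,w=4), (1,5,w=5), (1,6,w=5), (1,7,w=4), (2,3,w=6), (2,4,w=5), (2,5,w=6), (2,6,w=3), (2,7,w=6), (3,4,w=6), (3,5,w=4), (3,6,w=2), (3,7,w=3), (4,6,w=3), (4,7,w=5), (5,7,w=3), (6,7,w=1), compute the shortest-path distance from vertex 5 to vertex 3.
4 (path: 5 -> 3; weights 4 = 4)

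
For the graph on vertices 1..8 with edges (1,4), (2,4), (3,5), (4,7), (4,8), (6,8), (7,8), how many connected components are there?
2 (components: {1, 2, 4, 6, 7, 8}, {3, 5})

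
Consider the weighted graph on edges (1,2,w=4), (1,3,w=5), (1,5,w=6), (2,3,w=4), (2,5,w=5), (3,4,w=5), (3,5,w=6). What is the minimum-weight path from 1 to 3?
5 (path: 1 -> 3; weights 5 = 5)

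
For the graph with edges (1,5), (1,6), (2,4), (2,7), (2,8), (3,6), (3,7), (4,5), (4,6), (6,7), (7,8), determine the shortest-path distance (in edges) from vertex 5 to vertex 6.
2 (path: 5 -> 4 -> 6, 2 edges)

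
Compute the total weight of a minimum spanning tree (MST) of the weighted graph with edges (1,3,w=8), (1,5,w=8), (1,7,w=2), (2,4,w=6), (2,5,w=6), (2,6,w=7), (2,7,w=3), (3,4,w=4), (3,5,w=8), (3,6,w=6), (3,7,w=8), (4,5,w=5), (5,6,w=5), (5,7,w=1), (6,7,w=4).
19 (MST edges: (1,7,w=2), (2,7,w=3), (3,4,w=4), (4,5,w=5), (5,7,w=1), (6,7,w=4); sum of weights 2 + 3 + 4 + 5 + 1 + 4 = 19)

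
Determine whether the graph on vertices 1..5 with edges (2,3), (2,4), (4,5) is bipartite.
Yes. Partition: {1, 2, 5}, {3, 4}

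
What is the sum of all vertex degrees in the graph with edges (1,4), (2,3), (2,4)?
6 (handshake: sum of degrees = 2|E| = 2 x 3 = 6)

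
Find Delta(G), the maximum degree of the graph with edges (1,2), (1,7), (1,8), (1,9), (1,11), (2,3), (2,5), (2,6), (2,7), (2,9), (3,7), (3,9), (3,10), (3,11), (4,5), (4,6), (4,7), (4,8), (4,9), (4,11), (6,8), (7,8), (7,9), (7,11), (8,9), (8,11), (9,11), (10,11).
7 (attained at vertices 7, 9, 11)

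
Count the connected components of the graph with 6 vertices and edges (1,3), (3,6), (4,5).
3 (components: {1, 3, 6}, {2}, {4, 5})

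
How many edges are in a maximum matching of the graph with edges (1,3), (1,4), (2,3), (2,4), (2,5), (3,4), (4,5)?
2 (matching: (1,3), (4,5); upper bound floor(n/2) = floor(5/2) = 2)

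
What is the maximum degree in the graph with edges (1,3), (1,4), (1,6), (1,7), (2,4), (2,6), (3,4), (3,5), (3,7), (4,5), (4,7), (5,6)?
5 (attained at vertex 4)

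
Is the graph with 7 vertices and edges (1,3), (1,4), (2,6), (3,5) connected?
No, it has 3 components: {1, 3, 4, 5}, {2, 6}, {7}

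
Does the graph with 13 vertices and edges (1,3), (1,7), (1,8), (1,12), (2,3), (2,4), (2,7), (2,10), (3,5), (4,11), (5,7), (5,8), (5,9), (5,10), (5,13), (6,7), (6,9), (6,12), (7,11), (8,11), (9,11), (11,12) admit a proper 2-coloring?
Yes. Partition: {1, 2, 5, 6, 11}, {3, 4, 7, 8, 9, 10, 12, 13}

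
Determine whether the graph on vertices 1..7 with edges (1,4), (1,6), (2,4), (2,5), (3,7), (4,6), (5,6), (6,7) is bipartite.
No (odd cycle of length 3: 6 -> 1 -> 4 -> 6)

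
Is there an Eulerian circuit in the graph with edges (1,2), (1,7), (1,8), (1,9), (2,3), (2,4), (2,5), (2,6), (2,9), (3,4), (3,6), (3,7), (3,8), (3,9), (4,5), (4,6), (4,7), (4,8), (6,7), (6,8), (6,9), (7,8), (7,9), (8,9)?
Yes (the graph is connected and all 9 vertices have even degree)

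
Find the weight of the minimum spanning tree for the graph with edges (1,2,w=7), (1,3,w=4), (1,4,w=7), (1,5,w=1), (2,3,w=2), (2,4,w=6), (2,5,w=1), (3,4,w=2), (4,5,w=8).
6 (MST edges: (1,5,w=1), (2,3,w=2), (2,5,w=1), (3,4,w=2); sum of weights 1 + 2 + 1 + 2 = 6)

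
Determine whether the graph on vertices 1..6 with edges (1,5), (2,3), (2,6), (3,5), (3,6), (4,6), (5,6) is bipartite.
No (odd cycle of length 3: 3 -> 5 -> 6 -> 3)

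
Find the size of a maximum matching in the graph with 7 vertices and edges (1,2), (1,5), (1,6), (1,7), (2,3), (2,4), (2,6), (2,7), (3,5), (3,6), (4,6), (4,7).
3 (matching: (1,7), (3,5), (4,6); upper bound floor(n/2) = floor(7/2) = 3)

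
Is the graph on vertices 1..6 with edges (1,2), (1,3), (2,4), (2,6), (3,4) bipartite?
Yes. Partition: {1, 4, 5, 6}, {2, 3}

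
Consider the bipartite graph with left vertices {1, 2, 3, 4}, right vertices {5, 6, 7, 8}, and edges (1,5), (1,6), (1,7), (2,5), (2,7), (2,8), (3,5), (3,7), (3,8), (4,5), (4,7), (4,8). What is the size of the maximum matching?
4 (matching: (1,6), (2,8), (3,7), (4,5); upper bound min(|L|,|R|) = min(4,4) = 4)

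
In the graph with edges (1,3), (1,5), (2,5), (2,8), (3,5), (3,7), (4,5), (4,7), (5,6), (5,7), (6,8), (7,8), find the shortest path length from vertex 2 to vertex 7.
2 (path: 2 -> 5 -> 7, 2 edges)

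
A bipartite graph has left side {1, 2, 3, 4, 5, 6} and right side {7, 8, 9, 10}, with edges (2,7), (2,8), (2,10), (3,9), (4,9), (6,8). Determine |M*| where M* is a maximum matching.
3 (matching: (2,10), (3,9), (6,8); upper bound min(|L|,|R|) = min(6,4) = 4)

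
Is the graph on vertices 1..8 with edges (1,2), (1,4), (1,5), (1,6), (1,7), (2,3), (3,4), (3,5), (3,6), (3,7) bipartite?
Yes. Partition: {1, 3, 8}, {2, 4, 5, 6, 7}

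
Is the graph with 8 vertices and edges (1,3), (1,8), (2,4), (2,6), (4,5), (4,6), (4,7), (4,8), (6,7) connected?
Yes (BFS from 1 visits [1, 3, 8, 4, 2, 5, 6, 7] — all 8 vertices reached)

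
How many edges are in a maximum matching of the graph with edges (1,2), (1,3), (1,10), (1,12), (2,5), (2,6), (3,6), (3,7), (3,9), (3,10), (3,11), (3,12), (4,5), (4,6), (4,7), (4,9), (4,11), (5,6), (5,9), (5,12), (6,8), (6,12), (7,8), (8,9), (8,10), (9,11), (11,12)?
6 (matching: (1,10), (2,6), (3,12), (4,11), (5,9), (7,8); upper bound floor(n/2) = floor(12/2) = 6)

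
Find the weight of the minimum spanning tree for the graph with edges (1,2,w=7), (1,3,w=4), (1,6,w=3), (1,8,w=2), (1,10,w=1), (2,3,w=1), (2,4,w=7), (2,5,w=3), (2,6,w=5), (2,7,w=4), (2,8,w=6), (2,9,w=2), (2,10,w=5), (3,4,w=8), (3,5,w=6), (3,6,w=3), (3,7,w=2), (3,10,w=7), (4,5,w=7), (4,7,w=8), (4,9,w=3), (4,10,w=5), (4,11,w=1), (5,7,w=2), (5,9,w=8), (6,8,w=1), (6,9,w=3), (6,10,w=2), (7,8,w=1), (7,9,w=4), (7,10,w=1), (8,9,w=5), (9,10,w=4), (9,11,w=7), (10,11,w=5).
15 (MST edges: (1,10,w=1), (2,3,w=1), (2,9,w=2), (3,7,w=2), (4,9,w=3), (4,11,w=1), (5,7,w=2), (6,8,w=1), (7,8,w=1), (7,10,w=1); sum of weights 1 + 1 + 2 + 2 + 3 + 1 + 2 + 1 + 1 + 1 = 15)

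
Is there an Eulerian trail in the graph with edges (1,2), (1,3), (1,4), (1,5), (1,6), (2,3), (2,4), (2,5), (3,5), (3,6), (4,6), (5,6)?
Yes (the graph is connected and exactly 2 vertices have odd degree: {1, 4}; any Eulerian path must start and end at those)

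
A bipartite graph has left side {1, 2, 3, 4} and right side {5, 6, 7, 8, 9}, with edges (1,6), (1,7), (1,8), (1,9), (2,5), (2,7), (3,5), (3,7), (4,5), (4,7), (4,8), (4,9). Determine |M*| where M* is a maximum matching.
4 (matching: (1,9), (2,7), (3,5), (4,8); upper bound min(|L|,|R|) = min(4,5) = 4)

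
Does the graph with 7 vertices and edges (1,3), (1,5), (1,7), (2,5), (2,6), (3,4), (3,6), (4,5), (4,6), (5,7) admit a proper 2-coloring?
No (odd cycle of length 3: 5 -> 1 -> 7 -> 5)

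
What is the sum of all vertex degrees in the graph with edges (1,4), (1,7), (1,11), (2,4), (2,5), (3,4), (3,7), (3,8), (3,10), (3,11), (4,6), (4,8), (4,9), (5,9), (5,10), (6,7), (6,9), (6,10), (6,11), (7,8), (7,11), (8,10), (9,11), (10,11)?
48 (handshake: sum of degrees = 2|E| = 2 x 24 = 48)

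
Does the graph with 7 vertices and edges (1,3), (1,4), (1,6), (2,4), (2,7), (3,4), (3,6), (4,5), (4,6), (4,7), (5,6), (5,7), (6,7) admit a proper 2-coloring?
No (odd cycle of length 3: 4 -> 1 -> 3 -> 4)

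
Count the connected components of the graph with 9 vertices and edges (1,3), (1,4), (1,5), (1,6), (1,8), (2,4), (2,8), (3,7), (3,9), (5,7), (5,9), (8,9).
1 (components: {1, 2, 3, 4, 5, 6, 7, 8, 9})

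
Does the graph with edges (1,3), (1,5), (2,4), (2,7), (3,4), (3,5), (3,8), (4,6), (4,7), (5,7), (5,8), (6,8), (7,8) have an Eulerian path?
Yes — and in fact it has an Eulerian circuit (the graph is connected and all 8 vertices have even degree)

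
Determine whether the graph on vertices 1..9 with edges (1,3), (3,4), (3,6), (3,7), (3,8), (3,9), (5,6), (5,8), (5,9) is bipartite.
Yes. Partition: {1, 2, 4, 6, 7, 8, 9}, {3, 5}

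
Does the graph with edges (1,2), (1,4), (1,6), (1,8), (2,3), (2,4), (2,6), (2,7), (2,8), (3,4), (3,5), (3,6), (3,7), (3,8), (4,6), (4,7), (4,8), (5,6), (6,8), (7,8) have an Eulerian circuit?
Yes (the graph is connected and all 8 vertices have even degree)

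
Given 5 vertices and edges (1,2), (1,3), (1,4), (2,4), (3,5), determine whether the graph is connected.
Yes (BFS from 1 visits [1, 2, 3, 4, 5] — all 5 vertices reached)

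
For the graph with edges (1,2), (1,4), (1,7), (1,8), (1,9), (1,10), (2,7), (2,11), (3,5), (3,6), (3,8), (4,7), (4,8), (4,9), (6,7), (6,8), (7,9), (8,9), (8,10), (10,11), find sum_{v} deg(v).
40 (handshake: sum of degrees = 2|E| = 2 x 20 = 40)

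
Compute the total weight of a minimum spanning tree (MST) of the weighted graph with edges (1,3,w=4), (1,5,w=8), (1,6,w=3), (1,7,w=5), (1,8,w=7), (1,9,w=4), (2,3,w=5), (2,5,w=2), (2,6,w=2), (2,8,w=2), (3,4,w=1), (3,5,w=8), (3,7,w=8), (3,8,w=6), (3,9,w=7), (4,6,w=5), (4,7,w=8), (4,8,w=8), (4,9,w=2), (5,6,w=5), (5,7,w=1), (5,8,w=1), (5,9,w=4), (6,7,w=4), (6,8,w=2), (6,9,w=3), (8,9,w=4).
15 (MST edges: (1,6,w=3), (2,5,w=2), (2,6,w=2), (3,4,w=1), (4,9,w=2), (5,7,w=1), (5,8,w=1), (6,9,w=3); sum of weights 3 + 2 + 2 + 1 + 2 + 1 + 1 + 3 = 15)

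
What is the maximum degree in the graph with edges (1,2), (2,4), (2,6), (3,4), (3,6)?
3 (attained at vertex 2)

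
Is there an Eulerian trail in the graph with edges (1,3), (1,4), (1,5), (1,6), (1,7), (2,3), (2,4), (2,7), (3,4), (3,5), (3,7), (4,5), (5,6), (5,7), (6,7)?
No (6 vertices have odd degree: {1, 2, 3, 5, 6, 7}; Eulerian path requires 0 or 2)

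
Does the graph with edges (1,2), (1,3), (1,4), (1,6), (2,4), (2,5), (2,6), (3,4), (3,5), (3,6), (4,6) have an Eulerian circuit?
Yes (the graph is connected and all 6 vertices have even degree)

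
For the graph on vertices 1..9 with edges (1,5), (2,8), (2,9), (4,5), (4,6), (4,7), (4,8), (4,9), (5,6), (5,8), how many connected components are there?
2 (components: {1, 2, 4, 5, 6, 7, 8, 9}, {3})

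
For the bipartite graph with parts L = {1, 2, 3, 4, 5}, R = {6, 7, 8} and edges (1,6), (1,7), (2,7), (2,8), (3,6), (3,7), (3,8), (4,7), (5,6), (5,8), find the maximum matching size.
3 (matching: (1,7), (2,8), (3,6); upper bound min(|L|,|R|) = min(5,3) = 3)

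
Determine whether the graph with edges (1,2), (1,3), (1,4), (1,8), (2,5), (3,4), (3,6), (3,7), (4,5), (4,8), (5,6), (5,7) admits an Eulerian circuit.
Yes (the graph is connected and all 8 vertices have even degree)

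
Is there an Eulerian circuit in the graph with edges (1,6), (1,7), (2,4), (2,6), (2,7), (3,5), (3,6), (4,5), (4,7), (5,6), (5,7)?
No (2 vertices have odd degree: {2, 4}; Eulerian circuit requires 0)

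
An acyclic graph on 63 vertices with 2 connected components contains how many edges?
61 (Each of the 2 component trees on V_i vertices has V_i - 1 edges; summing gives V - C = 63 - 2 = 61)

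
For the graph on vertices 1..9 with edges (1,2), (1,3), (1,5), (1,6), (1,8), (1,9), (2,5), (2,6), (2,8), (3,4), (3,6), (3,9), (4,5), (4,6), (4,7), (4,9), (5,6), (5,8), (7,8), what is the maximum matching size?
4 (matching: (1,9), (2,8), (4,7), (5,6); upper bound floor(n/2) = floor(9/2) = 4)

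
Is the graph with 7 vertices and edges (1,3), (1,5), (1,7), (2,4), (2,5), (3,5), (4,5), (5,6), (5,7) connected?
Yes (BFS from 1 visits [1, 3, 5, 7, 2, 4, 6] — all 7 vertices reached)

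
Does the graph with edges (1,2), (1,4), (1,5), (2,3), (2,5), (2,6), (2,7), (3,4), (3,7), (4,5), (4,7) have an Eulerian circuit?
No (6 vertices have odd degree: {1, 2, 3, 5, 6, 7}; Eulerian circuit requires 0)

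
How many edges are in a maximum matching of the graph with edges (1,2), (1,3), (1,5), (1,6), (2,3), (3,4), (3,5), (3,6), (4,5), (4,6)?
3 (matching: (1,2), (3,6), (4,5); upper bound floor(n/2) = floor(6/2) = 3)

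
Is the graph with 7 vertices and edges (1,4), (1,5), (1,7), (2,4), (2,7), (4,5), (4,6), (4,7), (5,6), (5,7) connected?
No, it has 2 components: {1, 2, 4, 5, 6, 7}, {3}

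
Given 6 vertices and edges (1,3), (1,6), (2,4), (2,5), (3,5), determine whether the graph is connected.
Yes (BFS from 1 visits [1, 3, 6, 5, 2, 4] — all 6 vertices reached)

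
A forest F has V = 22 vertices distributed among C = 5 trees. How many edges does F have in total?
17 (Each of the 5 component trees on V_i vertices has V_i - 1 edges; summing gives V - C = 22 - 5 = 17)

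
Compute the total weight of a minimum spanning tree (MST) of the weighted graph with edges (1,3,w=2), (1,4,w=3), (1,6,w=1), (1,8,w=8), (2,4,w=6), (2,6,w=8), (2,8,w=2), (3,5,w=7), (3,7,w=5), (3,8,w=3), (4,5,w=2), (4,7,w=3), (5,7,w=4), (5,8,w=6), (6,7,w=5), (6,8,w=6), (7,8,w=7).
16 (MST edges: (1,3,w=2), (1,4,w=3), (1,6,w=1), (2,8,w=2), (3,8,w=3), (4,5,w=2), (4,7,w=3); sum of weights 2 + 3 + 1 + 2 + 3 + 2 + 3 = 16)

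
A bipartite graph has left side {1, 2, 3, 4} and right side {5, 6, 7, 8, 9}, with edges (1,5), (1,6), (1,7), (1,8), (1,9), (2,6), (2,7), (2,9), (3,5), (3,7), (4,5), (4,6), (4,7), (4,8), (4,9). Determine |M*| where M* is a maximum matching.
4 (matching: (1,9), (2,6), (3,7), (4,8); upper bound min(|L|,|R|) = min(4,5) = 4)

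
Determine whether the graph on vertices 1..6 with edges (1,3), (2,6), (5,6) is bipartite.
Yes. Partition: {1, 2, 4, 5}, {3, 6}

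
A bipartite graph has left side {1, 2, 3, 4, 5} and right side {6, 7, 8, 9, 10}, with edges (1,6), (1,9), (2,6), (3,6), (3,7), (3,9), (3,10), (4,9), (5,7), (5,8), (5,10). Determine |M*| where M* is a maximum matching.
4 (matching: (1,9), (2,6), (3,10), (5,8); upper bound min(|L|,|R|) = min(5,5) = 5)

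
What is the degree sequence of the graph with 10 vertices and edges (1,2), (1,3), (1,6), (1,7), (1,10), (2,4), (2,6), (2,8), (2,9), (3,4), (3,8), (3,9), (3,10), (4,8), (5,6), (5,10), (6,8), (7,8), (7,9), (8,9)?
[6, 5, 5, 5, 4, 4, 3, 3, 3, 2] (degrees: deg(1)=5, deg(2)=5, deg(3)=5, deg(4)=3, deg(5)=2, deg(6)=4, deg(7)=3, deg(8)=6, deg(9)=4, deg(10)=3)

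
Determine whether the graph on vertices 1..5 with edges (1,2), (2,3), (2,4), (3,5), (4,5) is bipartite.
Yes. Partition: {1, 3, 4}, {2, 5}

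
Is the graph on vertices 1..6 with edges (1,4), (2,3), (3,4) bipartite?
Yes. Partition: {1, 3, 5, 6}, {2, 4}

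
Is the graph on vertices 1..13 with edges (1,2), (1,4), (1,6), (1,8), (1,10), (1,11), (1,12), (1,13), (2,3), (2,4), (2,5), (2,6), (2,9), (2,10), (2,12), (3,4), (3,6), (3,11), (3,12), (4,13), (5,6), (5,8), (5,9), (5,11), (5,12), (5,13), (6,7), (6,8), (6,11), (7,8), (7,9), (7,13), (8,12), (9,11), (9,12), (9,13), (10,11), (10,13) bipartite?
No (odd cycle of length 3: 11 -> 1 -> 6 -> 11)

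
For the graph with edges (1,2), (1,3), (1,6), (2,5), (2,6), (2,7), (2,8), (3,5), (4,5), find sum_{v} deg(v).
18 (handshake: sum of degrees = 2|E| = 2 x 9 = 18)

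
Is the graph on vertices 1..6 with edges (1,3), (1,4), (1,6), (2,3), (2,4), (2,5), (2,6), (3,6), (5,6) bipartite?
No (odd cycle of length 3: 6 -> 1 -> 3 -> 6)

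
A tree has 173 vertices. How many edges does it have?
172 (A tree on V vertices has V - 1 edges, so 173 - 1 = 172)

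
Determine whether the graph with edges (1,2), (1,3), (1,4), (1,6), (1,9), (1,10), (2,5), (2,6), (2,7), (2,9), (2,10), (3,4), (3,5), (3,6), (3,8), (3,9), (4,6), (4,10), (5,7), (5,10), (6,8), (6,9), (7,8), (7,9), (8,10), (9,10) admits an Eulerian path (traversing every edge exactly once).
Yes — and in fact it has an Eulerian circuit (the graph is connected and all 10 vertices have even degree)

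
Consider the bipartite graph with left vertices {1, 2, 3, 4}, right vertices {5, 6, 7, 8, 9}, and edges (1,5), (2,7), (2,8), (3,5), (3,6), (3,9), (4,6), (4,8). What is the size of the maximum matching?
4 (matching: (1,5), (2,7), (3,9), (4,8); upper bound min(|L|,|R|) = min(4,5) = 4)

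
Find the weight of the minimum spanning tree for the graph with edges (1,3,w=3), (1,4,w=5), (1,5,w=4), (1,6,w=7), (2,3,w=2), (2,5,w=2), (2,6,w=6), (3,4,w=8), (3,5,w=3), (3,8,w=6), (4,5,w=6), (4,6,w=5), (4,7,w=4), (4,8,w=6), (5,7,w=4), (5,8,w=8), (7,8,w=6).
26 (MST edges: (1,3,w=3), (2,3,w=2), (2,5,w=2), (3,8,w=6), (4,6,w=5), (4,7,w=4), (5,7,w=4); sum of weights 3 + 2 + 2 + 6 + 5 + 4 + 4 = 26)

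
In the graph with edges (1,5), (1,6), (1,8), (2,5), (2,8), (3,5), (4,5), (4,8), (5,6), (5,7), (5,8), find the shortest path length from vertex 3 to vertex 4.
2 (path: 3 -> 5 -> 4, 2 edges)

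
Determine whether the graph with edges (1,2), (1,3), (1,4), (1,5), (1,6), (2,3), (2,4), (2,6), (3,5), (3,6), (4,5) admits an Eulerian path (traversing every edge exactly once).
No (4 vertices have odd degree: {1, 4, 5, 6}; Eulerian path requires 0 or 2)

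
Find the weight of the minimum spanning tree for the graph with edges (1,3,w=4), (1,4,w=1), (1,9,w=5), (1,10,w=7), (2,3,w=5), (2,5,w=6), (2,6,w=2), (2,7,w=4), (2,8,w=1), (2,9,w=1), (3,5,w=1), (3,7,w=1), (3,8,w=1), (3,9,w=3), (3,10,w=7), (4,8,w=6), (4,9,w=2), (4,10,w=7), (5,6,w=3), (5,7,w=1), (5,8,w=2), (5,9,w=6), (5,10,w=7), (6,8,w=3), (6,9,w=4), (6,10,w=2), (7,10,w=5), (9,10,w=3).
12 (MST edges: (1,4,w=1), (2,6,w=2), (2,8,w=1), (2,9,w=1), (3,5,w=1), (3,7,w=1), (3,8,w=1), (4,9,w=2), (6,10,w=2); sum of weights 1 + 2 + 1 + 1 + 1 + 1 + 1 + 2 + 2 = 12)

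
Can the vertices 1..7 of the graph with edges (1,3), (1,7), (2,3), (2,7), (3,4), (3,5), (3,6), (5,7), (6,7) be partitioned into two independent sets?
Yes. Partition: {1, 2, 4, 5, 6}, {3, 7}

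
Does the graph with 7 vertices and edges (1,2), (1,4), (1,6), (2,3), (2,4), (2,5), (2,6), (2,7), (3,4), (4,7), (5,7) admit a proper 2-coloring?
No (odd cycle of length 3: 2 -> 1 -> 4 -> 2)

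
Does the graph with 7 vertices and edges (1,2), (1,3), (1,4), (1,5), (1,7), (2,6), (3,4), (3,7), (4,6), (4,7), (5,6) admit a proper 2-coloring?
No (odd cycle of length 3: 3 -> 1 -> 4 -> 3)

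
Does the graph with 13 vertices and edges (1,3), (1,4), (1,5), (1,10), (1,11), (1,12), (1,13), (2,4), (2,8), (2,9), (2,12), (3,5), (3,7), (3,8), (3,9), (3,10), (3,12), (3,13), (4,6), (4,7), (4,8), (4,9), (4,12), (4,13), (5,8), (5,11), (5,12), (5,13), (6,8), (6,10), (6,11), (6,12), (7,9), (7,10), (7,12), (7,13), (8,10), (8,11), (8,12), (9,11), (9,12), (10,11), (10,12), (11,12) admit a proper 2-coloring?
No (odd cycle of length 3: 5 -> 1 -> 12 -> 5)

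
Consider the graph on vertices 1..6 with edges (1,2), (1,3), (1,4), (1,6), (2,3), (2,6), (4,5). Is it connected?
Yes (BFS from 1 visits [1, 2, 3, 4, 6, 5] — all 6 vertices reached)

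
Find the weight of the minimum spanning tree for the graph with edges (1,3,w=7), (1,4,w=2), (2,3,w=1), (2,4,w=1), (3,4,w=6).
4 (MST edges: (1,4,w=2), (2,3,w=1), (2,4,w=1); sum of weights 2 + 1 + 1 = 4)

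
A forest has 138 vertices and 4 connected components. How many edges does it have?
134 (Each of the 4 component trees on V_i vertices has V_i - 1 edges; summing gives V - C = 138 - 4 = 134)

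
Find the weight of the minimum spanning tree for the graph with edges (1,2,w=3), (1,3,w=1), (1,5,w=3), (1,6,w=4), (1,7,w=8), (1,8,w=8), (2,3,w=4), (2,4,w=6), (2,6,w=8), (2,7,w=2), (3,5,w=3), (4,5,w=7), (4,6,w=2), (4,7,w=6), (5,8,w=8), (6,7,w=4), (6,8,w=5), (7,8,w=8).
20 (MST edges: (1,2,w=3), (1,3,w=1), (1,5,w=3), (1,6,w=4), (2,7,w=2), (4,6,w=2), (6,8,w=5); sum of weights 3 + 1 + 3 + 4 + 2 + 2 + 5 = 20)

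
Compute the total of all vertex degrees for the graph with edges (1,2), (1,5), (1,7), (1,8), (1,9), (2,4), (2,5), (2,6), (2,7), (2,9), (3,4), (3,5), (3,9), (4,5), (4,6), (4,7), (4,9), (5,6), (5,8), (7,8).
40 (handshake: sum of degrees = 2|E| = 2 x 20 = 40)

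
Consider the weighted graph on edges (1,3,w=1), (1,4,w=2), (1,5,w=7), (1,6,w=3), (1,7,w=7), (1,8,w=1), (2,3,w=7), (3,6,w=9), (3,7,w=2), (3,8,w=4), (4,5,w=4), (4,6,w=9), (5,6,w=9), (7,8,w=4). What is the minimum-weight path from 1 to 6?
3 (path: 1 -> 6; weights 3 = 3)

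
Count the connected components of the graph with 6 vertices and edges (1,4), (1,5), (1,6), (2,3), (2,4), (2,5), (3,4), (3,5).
1 (components: {1, 2, 3, 4, 5, 6})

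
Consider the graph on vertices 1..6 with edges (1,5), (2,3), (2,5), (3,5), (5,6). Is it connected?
No, it has 2 components: {1, 2, 3, 5, 6}, {4}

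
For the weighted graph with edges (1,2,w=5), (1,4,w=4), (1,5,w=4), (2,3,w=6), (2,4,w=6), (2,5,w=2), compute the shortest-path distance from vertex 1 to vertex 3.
11 (path: 1 -> 2 -> 3; weights 5 + 6 = 11)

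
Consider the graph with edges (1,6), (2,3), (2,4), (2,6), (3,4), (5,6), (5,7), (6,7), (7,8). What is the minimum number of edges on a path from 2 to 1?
2 (path: 2 -> 6 -> 1, 2 edges)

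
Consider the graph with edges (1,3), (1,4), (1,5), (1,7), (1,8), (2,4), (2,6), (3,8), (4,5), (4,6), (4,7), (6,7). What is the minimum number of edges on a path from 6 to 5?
2 (path: 6 -> 4 -> 5, 2 edges)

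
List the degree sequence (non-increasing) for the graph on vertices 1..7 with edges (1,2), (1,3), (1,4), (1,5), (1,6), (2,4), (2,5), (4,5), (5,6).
[5, 4, 3, 3, 2, 1, 0] (degrees: deg(1)=5, deg(2)=3, deg(3)=1, deg(4)=3, deg(5)=4, deg(6)=2, deg(7)=0)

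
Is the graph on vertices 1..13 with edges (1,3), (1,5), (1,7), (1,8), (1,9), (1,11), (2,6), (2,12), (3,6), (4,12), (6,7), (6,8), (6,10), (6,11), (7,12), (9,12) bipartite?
Yes. Partition: {1, 6, 12, 13}, {2, 3, 4, 5, 7, 8, 9, 10, 11}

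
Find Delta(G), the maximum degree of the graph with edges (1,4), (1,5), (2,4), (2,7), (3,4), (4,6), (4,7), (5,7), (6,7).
5 (attained at vertex 4)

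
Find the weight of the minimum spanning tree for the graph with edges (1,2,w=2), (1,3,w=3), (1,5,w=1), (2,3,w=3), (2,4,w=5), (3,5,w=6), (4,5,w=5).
11 (MST edges: (1,2,w=2), (1,3,w=3), (1,5,w=1), (2,4,w=5); sum of weights 2 + 3 + 1 + 5 = 11)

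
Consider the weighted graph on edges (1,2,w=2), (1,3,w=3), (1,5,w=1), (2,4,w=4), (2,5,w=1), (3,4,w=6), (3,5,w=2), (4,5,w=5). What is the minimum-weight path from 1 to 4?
6 (path: 1 -> 2 -> 4; weights 2 + 4 = 6)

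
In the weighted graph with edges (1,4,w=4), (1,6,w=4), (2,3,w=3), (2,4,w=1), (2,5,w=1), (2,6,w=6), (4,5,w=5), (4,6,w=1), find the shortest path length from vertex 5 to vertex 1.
6 (path: 5 -> 2 -> 4 -> 1; weights 1 + 1 + 4 = 6)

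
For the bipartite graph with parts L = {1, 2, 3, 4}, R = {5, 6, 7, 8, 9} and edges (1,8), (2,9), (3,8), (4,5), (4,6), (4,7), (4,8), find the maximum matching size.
3 (matching: (1,8), (2,9), (4,7); upper bound min(|L|,|R|) = min(4,5) = 4)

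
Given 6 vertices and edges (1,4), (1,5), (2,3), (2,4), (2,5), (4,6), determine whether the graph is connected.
Yes (BFS from 1 visits [1, 4, 5, 2, 6, 3] — all 6 vertices reached)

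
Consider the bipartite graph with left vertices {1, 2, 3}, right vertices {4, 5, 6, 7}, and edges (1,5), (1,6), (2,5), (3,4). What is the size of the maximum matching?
3 (matching: (1,6), (2,5), (3,4); upper bound min(|L|,|R|) = min(3,4) = 3)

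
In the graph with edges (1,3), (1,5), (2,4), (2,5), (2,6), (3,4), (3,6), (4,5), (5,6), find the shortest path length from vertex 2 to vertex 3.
2 (path: 2 -> 4 -> 3, 2 edges)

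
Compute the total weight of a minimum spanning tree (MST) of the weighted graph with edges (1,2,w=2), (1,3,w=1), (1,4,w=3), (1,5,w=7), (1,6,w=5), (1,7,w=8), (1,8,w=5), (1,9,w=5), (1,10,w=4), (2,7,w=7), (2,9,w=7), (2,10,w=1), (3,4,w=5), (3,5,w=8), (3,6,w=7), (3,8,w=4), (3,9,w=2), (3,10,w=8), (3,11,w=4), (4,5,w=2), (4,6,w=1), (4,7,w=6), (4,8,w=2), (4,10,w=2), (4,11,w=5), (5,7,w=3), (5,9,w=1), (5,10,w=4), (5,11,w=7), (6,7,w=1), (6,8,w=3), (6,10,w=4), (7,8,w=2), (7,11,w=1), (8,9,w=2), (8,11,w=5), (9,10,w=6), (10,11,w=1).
13 (MST edges: (1,2,w=2), (1,3,w=1), (2,10,w=1), (3,9,w=2), (4,6,w=1), (4,8,w=2), (5,9,w=1), (6,7,w=1), (7,11,w=1), (10,11,w=1); sum of weights 2 + 1 + 1 + 2 + 1 + 2 + 1 + 1 + 1 + 1 = 13)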